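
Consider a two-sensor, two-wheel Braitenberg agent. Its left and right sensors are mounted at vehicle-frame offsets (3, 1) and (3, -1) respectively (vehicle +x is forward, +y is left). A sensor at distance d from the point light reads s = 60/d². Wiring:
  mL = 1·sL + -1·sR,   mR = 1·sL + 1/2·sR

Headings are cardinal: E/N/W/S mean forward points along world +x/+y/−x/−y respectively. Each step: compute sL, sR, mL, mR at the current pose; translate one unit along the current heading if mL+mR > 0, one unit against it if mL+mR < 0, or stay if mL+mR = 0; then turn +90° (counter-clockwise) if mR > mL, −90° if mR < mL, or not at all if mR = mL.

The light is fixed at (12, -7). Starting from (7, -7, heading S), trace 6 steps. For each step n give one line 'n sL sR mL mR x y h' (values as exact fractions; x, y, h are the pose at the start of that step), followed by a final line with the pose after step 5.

0 12/5 4/3 16/15 46/15 7 -7 S
1 15 15/2 15/2 75/4 7 -8 E
2 60/29 60/13 -960/377 1650/377 8 -8 N
3 6/5 6/5 0 9/5 8 -7 W
4 12/5 4/3 16/15 46/15 7 -7 S
5 15 15/2 15/2 75/4 7 -8 E
final 8 -8 N

n=0: pose=(7,-7,S); sL=12/5, sR=4/3; mL=16/15, mR=46/15; mL+mR=62/15 → advance +1; mR−mL=2 → turn +1·90°
n=1: pose=(7,-8,E); sL=15, sR=15/2; mL=15/2, mR=75/4; mL+mR=105/4 → advance +1; mR−mL=45/4 → turn +1·90°
n=2: pose=(8,-8,N); sL=60/29, sR=60/13; mL=-960/377, mR=1650/377; mL+mR=690/377 → advance +1; mR−mL=90/13 → turn +1·90°
n=3: pose=(8,-7,W); sL=6/5, sR=6/5; mL=0, mR=9/5; mL+mR=9/5 → advance +1; mR−mL=9/5 → turn +1·90°
n=4: pose=(7,-7,S); sL=12/5, sR=4/3; mL=16/15, mR=46/15; mL+mR=62/15 → advance +1; mR−mL=2 → turn +1·90°
n=5: pose=(7,-8,E); sL=15, sR=15/2; mL=15/2, mR=75/4; mL+mR=105/4 → advance +1; mR−mL=45/4 → turn +1·90°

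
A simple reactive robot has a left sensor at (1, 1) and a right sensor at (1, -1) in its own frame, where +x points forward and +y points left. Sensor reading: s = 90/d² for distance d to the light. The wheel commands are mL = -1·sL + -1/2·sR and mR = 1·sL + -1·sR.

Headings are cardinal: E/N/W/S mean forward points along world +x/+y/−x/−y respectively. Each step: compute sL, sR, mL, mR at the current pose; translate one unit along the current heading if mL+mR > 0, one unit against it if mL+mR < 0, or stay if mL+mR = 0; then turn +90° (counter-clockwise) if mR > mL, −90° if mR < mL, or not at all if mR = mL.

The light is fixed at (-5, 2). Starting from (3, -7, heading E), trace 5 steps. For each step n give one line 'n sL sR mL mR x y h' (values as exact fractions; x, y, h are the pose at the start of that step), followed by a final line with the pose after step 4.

0 18/29 90/181 -4563/5249 648/5249 3 -7 E
1 9/10 45/64 -801/640 63/320 2 -7 N
2 90/157 10/13 -1955/2041 -400/2041 2 -8 W
3 45/101 9/17 -2439/3434 -144/1717 3 -8 S
4 18/29 90/181 -4563/5249 648/5249 3 -7 E
final 2 -7 N

n=0: pose=(3,-7,E); sL=18/29, sR=90/181; mL=-4563/5249, mR=648/5249; mL+mR=-135/181 → advance -1; mR−mL=5211/5249 → turn +1·90°
n=1: pose=(2,-7,N); sL=9/10, sR=45/64; mL=-801/640, mR=63/320; mL+mR=-135/128 → advance -1; mR−mL=927/640 → turn +1·90°
n=2: pose=(2,-8,W); sL=90/157, sR=10/13; mL=-1955/2041, mR=-400/2041; mL+mR=-15/13 → advance -1; mR−mL=1555/2041 → turn +1·90°
n=3: pose=(3,-8,S); sL=45/101, sR=9/17; mL=-2439/3434, mR=-144/1717; mL+mR=-27/34 → advance -1; mR−mL=2151/3434 → turn +1·90°
n=4: pose=(3,-7,E); sL=18/29, sR=90/181; mL=-4563/5249, mR=648/5249; mL+mR=-135/181 → advance -1; mR−mL=5211/5249 → turn +1·90°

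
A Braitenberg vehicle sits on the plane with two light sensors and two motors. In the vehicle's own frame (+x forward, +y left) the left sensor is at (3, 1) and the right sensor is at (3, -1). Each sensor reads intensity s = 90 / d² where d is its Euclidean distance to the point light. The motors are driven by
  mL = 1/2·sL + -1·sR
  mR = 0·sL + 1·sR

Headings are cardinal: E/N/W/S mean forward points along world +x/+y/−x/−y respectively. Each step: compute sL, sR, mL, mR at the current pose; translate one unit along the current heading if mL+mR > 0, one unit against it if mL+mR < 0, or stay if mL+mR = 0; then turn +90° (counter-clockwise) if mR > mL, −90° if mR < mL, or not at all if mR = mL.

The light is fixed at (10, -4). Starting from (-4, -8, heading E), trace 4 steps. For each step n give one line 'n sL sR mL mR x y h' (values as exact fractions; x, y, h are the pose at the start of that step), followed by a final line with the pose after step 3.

0 9/13 45/73 -513/1898 45/73 -4 -8 E
1 90/197 18/29 -2241/5713 18/29 -3 -8 N
2 45/136 9/26 -639/3536 9/26 -3 -7 W
3 18/41 10/29 -149/1189 10/29 -4 -7 S
final -4 -8 E

n=0: pose=(-4,-8,E); sL=9/13, sR=45/73; mL=-513/1898, mR=45/73; mL+mR=9/26 → advance +1; mR−mL=1683/1898 → turn +1·90°
n=1: pose=(-3,-8,N); sL=90/197, sR=18/29; mL=-2241/5713, mR=18/29; mL+mR=45/197 → advance +1; mR−mL=5787/5713 → turn +1·90°
n=2: pose=(-3,-7,W); sL=45/136, sR=9/26; mL=-639/3536, mR=9/26; mL+mR=45/272 → advance +1; mR−mL=1863/3536 → turn +1·90°
n=3: pose=(-4,-7,S); sL=18/41, sR=10/29; mL=-149/1189, mR=10/29; mL+mR=9/41 → advance +1; mR−mL=559/1189 → turn +1·90°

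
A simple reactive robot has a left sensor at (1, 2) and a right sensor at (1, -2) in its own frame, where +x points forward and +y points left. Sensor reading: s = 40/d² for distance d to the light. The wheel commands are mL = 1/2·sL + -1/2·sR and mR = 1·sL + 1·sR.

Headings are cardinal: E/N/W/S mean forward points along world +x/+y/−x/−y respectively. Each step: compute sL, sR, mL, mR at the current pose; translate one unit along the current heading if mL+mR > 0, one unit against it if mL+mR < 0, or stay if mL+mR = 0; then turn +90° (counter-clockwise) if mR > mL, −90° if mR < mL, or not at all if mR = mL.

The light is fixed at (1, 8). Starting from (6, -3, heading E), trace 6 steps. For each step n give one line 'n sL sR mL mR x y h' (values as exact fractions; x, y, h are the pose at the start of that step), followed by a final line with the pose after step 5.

0 40/117 8/41 352/4797 2576/4797 6 -3 E
1 10/29 10/41 60/1189 700/1189 7 -3 N
2 40/169 40/89 -1600/15041 10320/15041 7 -2 W
3 4/17 4/13 -8/221 120/221 6 -2 S
4 40/117 8/41 352/4797 2576/4797 6 -3 E
5 10/29 10/41 60/1189 700/1189 7 -3 N
final 7 -2 W

n=0: pose=(6,-3,E); sL=40/117, sR=8/41; mL=352/4797, mR=2576/4797; mL+mR=976/1599 → advance +1; mR−mL=2224/4797 → turn +1·90°
n=1: pose=(7,-3,N); sL=10/29, sR=10/41; mL=60/1189, mR=700/1189; mL+mR=760/1189 → advance +1; mR−mL=640/1189 → turn +1·90°
n=2: pose=(7,-2,W); sL=40/169, sR=40/89; mL=-1600/15041, mR=10320/15041; mL+mR=8720/15041 → advance +1; mR−mL=11920/15041 → turn +1·90°
n=3: pose=(6,-2,S); sL=4/17, sR=4/13; mL=-8/221, mR=120/221; mL+mR=112/221 → advance +1; mR−mL=128/221 → turn +1·90°
n=4: pose=(6,-3,E); sL=40/117, sR=8/41; mL=352/4797, mR=2576/4797; mL+mR=976/1599 → advance +1; mR−mL=2224/4797 → turn +1·90°
n=5: pose=(7,-3,N); sL=10/29, sR=10/41; mL=60/1189, mR=700/1189; mL+mR=760/1189 → advance +1; mR−mL=640/1189 → turn +1·90°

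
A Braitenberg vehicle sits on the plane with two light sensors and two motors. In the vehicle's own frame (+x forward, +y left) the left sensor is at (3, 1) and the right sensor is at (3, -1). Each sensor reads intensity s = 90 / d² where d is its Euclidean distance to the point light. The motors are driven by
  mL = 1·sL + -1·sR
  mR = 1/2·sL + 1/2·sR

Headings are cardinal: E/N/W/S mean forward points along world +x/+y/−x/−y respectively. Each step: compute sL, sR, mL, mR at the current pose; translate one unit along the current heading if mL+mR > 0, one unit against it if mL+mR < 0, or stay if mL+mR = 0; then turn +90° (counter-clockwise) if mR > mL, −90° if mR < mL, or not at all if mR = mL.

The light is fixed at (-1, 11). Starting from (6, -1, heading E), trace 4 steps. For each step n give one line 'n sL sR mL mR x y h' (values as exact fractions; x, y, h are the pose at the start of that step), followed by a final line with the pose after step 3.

0 90/221 90/269 4320/59449 22050/59449 6 -1 E
1 9/13 5/9 16/117 73/117 7 -1 N
2 90/169 18/25 -792/4225 2646/4225 7 0 W
3 9/26 45/116 -63/1508 1107/3016 6 0 S
final 6 -1 E

n=0: pose=(6,-1,E); sL=90/221, sR=90/269; mL=4320/59449, mR=22050/59449; mL+mR=26370/59449 → advance +1; mR−mL=17730/59449 → turn +1·90°
n=1: pose=(7,-1,N); sL=9/13, sR=5/9; mL=16/117, mR=73/117; mL+mR=89/117 → advance +1; mR−mL=19/39 → turn +1·90°
n=2: pose=(7,0,W); sL=90/169, sR=18/25; mL=-792/4225, mR=2646/4225; mL+mR=1854/4225 → advance +1; mR−mL=3438/4225 → turn +1·90°
n=3: pose=(6,0,S); sL=9/26, sR=45/116; mL=-63/1508, mR=1107/3016; mL+mR=981/3016 → advance +1; mR−mL=1233/3016 → turn +1·90°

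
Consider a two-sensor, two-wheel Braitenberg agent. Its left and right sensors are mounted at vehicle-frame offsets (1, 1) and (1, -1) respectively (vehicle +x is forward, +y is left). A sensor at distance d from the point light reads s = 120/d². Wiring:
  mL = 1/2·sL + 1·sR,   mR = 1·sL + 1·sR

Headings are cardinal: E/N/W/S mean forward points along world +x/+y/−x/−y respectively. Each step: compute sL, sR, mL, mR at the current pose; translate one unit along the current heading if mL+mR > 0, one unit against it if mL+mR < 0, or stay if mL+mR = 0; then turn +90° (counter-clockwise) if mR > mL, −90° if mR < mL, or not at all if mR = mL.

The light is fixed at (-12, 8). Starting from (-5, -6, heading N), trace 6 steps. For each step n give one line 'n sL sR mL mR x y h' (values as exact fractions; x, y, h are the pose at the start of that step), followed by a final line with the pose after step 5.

0 24/41 120/233 7716/9553 10512/9553 -5 -6 N
1 15/29 2/3 161/174 103/87 -5 -5 W
2 24/49 120/221 8532/10829 11184/10829 -6 -5 S
3 60/109 60/137 10650/14933 14760/14933 -6 -6 E
4 24/41 120/233 7716/9553 10512/9553 -5 -6 N
5 15/29 2/3 161/174 103/87 -5 -5 W
final -6 -5 S

n=0: pose=(-5,-6,N); sL=24/41, sR=120/233; mL=7716/9553, mR=10512/9553; mL+mR=18228/9553 → advance +1; mR−mL=12/41 → turn +1·90°
n=1: pose=(-5,-5,W); sL=15/29, sR=2/3; mL=161/174, mR=103/87; mL+mR=367/174 → advance +1; mR−mL=15/58 → turn +1·90°
n=2: pose=(-6,-5,S); sL=24/49, sR=120/221; mL=8532/10829, mR=11184/10829; mL+mR=19716/10829 → advance +1; mR−mL=12/49 → turn +1·90°
n=3: pose=(-6,-6,E); sL=60/109, sR=60/137; mL=10650/14933, mR=14760/14933; mL+mR=25410/14933 → advance +1; mR−mL=30/109 → turn +1·90°
n=4: pose=(-5,-6,N); sL=24/41, sR=120/233; mL=7716/9553, mR=10512/9553; mL+mR=18228/9553 → advance +1; mR−mL=12/41 → turn +1·90°
n=5: pose=(-5,-5,W); sL=15/29, sR=2/3; mL=161/174, mR=103/87; mL+mR=367/174 → advance +1; mR−mL=15/58 → turn +1·90°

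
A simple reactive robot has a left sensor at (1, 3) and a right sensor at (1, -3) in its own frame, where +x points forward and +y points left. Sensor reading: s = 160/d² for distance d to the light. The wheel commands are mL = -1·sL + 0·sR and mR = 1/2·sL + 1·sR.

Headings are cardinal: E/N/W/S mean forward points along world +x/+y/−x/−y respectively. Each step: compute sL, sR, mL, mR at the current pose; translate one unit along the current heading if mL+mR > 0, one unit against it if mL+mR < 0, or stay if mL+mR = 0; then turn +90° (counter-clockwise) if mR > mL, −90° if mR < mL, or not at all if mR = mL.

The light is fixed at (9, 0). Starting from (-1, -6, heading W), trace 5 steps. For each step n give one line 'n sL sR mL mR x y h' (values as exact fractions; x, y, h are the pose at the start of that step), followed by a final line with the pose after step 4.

0 80/101 16/13 -80/101 2136/1313 -1 -6 W
1 160/113 32/49 -160/113 7536/5537 -2 -6 S
2 20/13 40/41 -20/13 930/533 -2 -5 E
3 32/37 32/13 -32/37 1392/481 -1 -5 N
4 16/17 80/61 -16/17 1848/1037 -1 -4 W
final -2 -4 S

n=0: pose=(-1,-6,W); sL=80/101, sR=16/13; mL=-80/101, mR=2136/1313; mL+mR=1096/1313 → advance +1; mR−mL=3176/1313 → turn +1·90°
n=1: pose=(-2,-6,S); sL=160/113, sR=32/49; mL=-160/113, mR=7536/5537; mL+mR=-304/5537 → advance -1; mR−mL=15376/5537 → turn +1·90°
n=2: pose=(-2,-5,E); sL=20/13, sR=40/41; mL=-20/13, mR=930/533; mL+mR=110/533 → advance +1; mR−mL=1750/533 → turn +1·90°
n=3: pose=(-1,-5,N); sL=32/37, sR=32/13; mL=-32/37, mR=1392/481; mL+mR=976/481 → advance +1; mR−mL=1808/481 → turn +1·90°
n=4: pose=(-1,-4,W); sL=16/17, sR=80/61; mL=-16/17, mR=1848/1037; mL+mR=872/1037 → advance +1; mR−mL=2824/1037 → turn +1·90°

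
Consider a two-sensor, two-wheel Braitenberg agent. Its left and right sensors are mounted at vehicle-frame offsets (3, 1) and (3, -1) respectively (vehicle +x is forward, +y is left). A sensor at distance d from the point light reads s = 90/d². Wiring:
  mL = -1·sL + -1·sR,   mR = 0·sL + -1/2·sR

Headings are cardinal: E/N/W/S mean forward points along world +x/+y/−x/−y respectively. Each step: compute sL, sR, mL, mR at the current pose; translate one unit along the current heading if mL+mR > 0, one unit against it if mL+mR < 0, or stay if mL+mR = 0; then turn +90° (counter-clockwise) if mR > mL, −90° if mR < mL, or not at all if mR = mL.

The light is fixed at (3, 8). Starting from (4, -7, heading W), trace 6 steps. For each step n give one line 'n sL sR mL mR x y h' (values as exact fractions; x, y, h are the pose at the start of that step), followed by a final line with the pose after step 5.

n=0: pose=(4,-7,W); sL=9/26, sR=9/20; mL=-207/260, mR=-9/40; mL+mR=-531/520 → advance -1; mR−mL=297/520 → turn +1·90°
n=1: pose=(5,-7,S); sL=10/37, sR=18/65; mL=-1316/2405, mR=-9/65; mL+mR=-1649/2405 → advance -1; mR−mL=983/2405 → turn +1·90°
n=2: pose=(5,-6,E); sL=45/97, sR=9/25; mL=-1998/2425, mR=-9/50; mL+mR=-4869/4850 → advance -1; mR−mL=3123/4850 → turn +1·90°
n=3: pose=(4,-6,N); sL=90/121, sR=18/25; mL=-4428/3025, mR=-9/25; mL+mR=-5517/3025 → advance -1; mR−mL=3339/3025 → turn +1·90°
n=4: pose=(4,-7,W); sL=9/26, sR=9/20; mL=-207/260, mR=-9/40; mL+mR=-531/520 → advance -1; mR−mL=297/520 → turn +1·90°
n=5: pose=(5,-7,S); sL=10/37, sR=18/65; mL=-1316/2405, mR=-9/65; mL+mR=-1649/2405 → advance -1; mR−mL=983/2405 → turn +1·90°

0 9/26 9/20 -207/260 -9/40 4 -7 W
1 10/37 18/65 -1316/2405 -9/65 5 -7 S
2 45/97 9/25 -1998/2425 -9/50 5 -6 E
3 90/121 18/25 -4428/3025 -9/25 4 -6 N
4 9/26 9/20 -207/260 -9/40 4 -7 W
5 10/37 18/65 -1316/2405 -9/65 5 -7 S
final 5 -6 E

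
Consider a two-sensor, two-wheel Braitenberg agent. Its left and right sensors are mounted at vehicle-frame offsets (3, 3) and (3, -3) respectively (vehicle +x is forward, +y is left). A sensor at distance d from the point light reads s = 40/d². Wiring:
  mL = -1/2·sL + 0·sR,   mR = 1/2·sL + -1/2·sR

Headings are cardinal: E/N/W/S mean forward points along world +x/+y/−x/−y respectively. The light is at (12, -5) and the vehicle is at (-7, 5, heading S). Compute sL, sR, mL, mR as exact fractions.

8/61 40/533 -4/61 912/32513

left sensor world pos  = (-4, 2); dL² = 305
right sensor world pos = (-10, 2); dR² = 533
sL = 40/305 = 8/61
sR = 40/533 = 40/533
mL = -1/2·sL + 0·sR = -4/61
mR = 1/2·sL + -1/2·sR = 912/32513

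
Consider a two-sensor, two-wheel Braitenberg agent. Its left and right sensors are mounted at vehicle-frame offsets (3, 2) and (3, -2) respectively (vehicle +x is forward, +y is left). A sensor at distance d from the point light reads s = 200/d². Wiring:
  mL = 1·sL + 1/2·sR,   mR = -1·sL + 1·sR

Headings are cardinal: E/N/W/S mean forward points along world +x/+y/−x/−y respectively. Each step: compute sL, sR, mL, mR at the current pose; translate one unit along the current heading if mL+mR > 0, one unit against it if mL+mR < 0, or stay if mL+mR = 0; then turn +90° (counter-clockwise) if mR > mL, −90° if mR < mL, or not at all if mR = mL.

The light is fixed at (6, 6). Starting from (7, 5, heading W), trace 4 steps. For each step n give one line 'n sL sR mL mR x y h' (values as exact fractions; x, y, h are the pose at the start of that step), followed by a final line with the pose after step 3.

0 200/13 40 460/13 320/13 7 5 W
1 25 25 75/2 0 6 5 N
2 200/13 200/13 300/13 0 6 6 E
3 100/9 20 190/9 80/9 7 6 S
final 7 5 W

n=0: pose=(7,5,W); sL=200/13, sR=40; mL=460/13, mR=320/13; mL+mR=60 → advance +1; mR−mL=-140/13 → turn -1·90°
n=1: pose=(6,5,N); sL=25, sR=25; mL=75/2, mR=0; mL+mR=75/2 → advance +1; mR−mL=-75/2 → turn -1·90°
n=2: pose=(6,6,E); sL=200/13, sR=200/13; mL=300/13, mR=0; mL+mR=300/13 → advance +1; mR−mL=-300/13 → turn -1·90°
n=3: pose=(7,6,S); sL=100/9, sR=20; mL=190/9, mR=80/9; mL+mR=30 → advance +1; mR−mL=-110/9 → turn -1·90°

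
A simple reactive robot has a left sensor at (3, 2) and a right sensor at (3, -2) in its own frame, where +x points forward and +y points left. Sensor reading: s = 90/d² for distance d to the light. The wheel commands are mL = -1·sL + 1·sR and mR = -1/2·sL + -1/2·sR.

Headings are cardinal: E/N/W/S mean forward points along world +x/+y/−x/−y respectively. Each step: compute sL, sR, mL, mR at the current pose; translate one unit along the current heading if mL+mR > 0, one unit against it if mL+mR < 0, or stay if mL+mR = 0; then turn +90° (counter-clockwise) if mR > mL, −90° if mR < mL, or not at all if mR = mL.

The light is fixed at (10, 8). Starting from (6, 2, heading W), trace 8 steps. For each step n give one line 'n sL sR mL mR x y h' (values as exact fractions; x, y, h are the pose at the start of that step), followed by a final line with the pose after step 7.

0 90/113 18/13 864/1469 -1602/1469 6 2 W
1 45/17 9 108/17 -99/17 7 2 N
2 10 90/49 -400/49 -290/49 7 3 E
3 9/4 45/4 9 -27/4 6 3 N
4 18 90/37 -576/37 -378/37 6 4 E
5 9/5 9 36/5 -27/5 5 4 N
6 18 90/29 -432/29 -306/29 5 5 E
7 45/32 45/8 135/32 -225/64 4 5 N
final 4 6 E

n=0: pose=(6,2,W); sL=90/113, sR=18/13; mL=864/1469, mR=-1602/1469; mL+mR=-738/1469 → advance -1; mR−mL=-2466/1469 → turn -1·90°
n=1: pose=(7,2,N); sL=45/17, sR=9; mL=108/17, mR=-99/17; mL+mR=9/17 → advance +1; mR−mL=-207/17 → turn -1·90°
n=2: pose=(7,3,E); sL=10, sR=90/49; mL=-400/49, mR=-290/49; mL+mR=-690/49 → advance -1; mR−mL=110/49 → turn +1·90°
n=3: pose=(6,3,N); sL=9/4, sR=45/4; mL=9, mR=-27/4; mL+mR=9/4 → advance +1; mR−mL=-63/4 → turn -1·90°
n=4: pose=(6,4,E); sL=18, sR=90/37; mL=-576/37, mR=-378/37; mL+mR=-954/37 → advance -1; mR−mL=198/37 → turn +1·90°
n=5: pose=(5,4,N); sL=9/5, sR=9; mL=36/5, mR=-27/5; mL+mR=9/5 → advance +1; mR−mL=-63/5 → turn -1·90°
n=6: pose=(5,5,E); sL=18, sR=90/29; mL=-432/29, mR=-306/29; mL+mR=-738/29 → advance -1; mR−mL=126/29 → turn +1·90°
n=7: pose=(4,5,N); sL=45/32, sR=45/8; mL=135/32, mR=-225/64; mL+mR=45/64 → advance +1; mR−mL=-495/64 → turn -1·90°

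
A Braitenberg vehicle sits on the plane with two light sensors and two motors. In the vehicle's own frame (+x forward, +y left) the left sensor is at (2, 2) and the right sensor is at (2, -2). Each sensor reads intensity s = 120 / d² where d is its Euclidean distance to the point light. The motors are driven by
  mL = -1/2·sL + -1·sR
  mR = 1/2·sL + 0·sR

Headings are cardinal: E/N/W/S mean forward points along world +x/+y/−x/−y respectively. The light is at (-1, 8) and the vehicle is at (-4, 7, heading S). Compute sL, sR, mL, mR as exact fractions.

12 60/17 -162/17 6

left sensor world pos  = (-2, 5); dL² = 10
right sensor world pos = (-6, 5); dR² = 34
sL = 120/10 = 12
sR = 120/34 = 60/17
mL = -1/2·sL + -1·sR = -162/17
mR = 1/2·sL + 0·sR = 6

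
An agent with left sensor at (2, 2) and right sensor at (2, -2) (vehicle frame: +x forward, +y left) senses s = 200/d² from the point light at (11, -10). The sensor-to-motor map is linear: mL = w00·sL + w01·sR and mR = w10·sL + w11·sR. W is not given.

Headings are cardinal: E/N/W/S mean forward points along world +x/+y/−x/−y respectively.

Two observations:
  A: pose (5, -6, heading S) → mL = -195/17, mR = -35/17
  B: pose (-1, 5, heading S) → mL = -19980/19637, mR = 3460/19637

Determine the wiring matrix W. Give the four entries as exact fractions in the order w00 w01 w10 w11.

obs A: pose=(5,-6,S) → sL=10, sR=50/17, mL=-195/17, mR=-35/17
obs B: pose=(-1,5,S) → sL=200/269, sR=40/73, mL=-19980/19637, mR=3460/19637
sensor matrix S = [[10, 50/17], [200/269, 40/73]]; det S = 1099200/333829
solve [mL_A; mL_B] = S·[w00; w01] and [mR_A; mR_B] = S·[w10; w11]:
  w00 = -1, w01 = -1/2, w10 = -1/2, w11 = 1

-1 -1/2 -1/2 1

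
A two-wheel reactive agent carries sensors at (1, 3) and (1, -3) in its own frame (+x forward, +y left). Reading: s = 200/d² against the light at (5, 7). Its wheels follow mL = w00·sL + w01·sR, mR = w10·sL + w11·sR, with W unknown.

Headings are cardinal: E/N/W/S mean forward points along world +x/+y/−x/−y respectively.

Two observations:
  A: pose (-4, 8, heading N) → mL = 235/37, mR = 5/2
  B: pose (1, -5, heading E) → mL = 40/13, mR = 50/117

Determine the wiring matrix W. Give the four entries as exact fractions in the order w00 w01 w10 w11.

obs A: pose=(-4,8,N) → sL=50/37, sR=5, mL=235/37, mR=5/2
obs B: pose=(1,-5,E) → sL=20/9, sR=100/117, mL=40/13, mR=50/117
sensor matrix S = [[50/37, 5], [20/9, 100/117]]; det S = -43100/4329
solve [mL_A; mL_B] = S·[w00; w01] and [mR_A; mR_B] = S·[w10; w11]:
  w00 = 1, w01 = 1, w10 = 0, w11 = 1/2

1 1 0 1/2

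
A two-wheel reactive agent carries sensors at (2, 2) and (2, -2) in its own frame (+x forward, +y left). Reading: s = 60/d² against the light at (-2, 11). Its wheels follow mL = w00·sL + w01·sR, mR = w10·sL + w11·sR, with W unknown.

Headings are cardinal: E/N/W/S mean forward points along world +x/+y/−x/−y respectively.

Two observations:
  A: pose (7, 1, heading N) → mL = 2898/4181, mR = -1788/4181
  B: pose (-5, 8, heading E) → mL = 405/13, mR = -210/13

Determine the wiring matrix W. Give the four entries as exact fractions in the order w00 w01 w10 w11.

obs A: pose=(7,1,N) → sL=60/113, sR=12/37, mL=2898/4181, mR=-1788/4181
obs B: pose=(-5,8,E) → sL=30, sR=30/13, mL=405/13, mR=-210/13
sensor matrix S = [[60/113, 12/37], [30, 30/13]]; det S = -462240/54353
solve [mL_A; mL_B] = S·[w00; w01] and [mR_A; mR_B] = S·[w10; w11]:
  w00 = 1, w01 = 1/2, w10 = -1/2, w11 = -1/2

1 1/2 -1/2 -1/2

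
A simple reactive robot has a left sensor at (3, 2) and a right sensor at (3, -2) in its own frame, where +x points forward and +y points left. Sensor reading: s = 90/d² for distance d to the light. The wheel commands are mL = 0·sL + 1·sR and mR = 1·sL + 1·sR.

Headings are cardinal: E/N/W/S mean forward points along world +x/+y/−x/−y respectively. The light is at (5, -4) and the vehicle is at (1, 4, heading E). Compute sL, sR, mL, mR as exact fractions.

90/101 90/37 90/37 12420/3737

left sensor world pos  = (4, 6); dL² = 101
right sensor world pos = (4, 2); dR² = 37
sL = 90/101 = 90/101
sR = 90/37 = 90/37
mL = 0·sL + 1·sR = 90/37
mR = 1·sL + 1·sR = 12420/3737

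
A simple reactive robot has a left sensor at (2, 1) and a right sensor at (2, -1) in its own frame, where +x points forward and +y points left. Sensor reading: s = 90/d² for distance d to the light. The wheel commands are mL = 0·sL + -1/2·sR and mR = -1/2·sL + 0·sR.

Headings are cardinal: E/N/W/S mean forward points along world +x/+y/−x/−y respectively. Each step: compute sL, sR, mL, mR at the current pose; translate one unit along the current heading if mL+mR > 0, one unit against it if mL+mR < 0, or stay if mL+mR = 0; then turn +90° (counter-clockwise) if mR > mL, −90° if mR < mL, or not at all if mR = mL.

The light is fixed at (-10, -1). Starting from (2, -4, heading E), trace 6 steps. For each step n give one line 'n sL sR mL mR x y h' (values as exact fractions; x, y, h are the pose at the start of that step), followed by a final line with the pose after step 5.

n=0: pose=(2,-4,E); sL=9/20, sR=45/106; mL=-45/212, mR=-9/40; mL+mR=-927/2120 → advance -1; mR−mL=-27/2120 → turn -1·90°
n=1: pose=(1,-4,S); sL=90/169, sR=18/25; mL=-9/25, mR=-45/169; mL+mR=-2646/4225 → advance -1; mR−mL=396/4225 → turn +1·90°
n=2: pose=(1,-3,E); sL=9/17, sR=45/89; mL=-45/178, mR=-9/34; mL+mR=-783/1513 → advance -1; mR−mL=-18/1513 → turn -1·90°
n=3: pose=(0,-3,S); sL=90/137, sR=90/97; mL=-45/97, mR=-45/137; mL+mR=-10530/13289 → advance -1; mR−mL=1800/13289 → turn +1·90°
n=4: pose=(0,-2,E); sL=5/8, sR=45/74; mL=-45/148, mR=-5/16; mL+mR=-365/592 → advance -1; mR−mL=-5/592 → turn -1·90°
n=5: pose=(-1,-2,S); sL=90/109, sR=90/73; mL=-45/73, mR=-45/109; mL+mR=-8190/7957 → advance -1; mR−mL=1620/7957 → turn +1·90°

0 9/20 45/106 -45/212 -9/40 2 -4 E
1 90/169 18/25 -9/25 -45/169 1 -4 S
2 9/17 45/89 -45/178 -9/34 1 -3 E
3 90/137 90/97 -45/97 -45/137 0 -3 S
4 5/8 45/74 -45/148 -5/16 0 -2 E
5 90/109 90/73 -45/73 -45/109 -1 -2 S
final -1 -1 E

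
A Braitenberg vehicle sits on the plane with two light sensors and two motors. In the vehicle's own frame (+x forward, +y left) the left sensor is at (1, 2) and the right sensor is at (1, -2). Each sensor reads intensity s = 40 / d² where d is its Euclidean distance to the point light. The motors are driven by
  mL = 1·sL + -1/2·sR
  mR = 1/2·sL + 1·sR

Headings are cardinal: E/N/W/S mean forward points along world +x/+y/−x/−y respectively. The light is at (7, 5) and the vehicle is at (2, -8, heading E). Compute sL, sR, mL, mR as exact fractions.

40/137 40/241 6900/33017 10300/33017

left sensor world pos  = (3, -6); dL² = 137
right sensor world pos = (3, -10); dR² = 241
sL = 40/137 = 40/137
sR = 40/241 = 40/241
mL = 1·sL + -1/2·sR = 6900/33017
mR = 1/2·sL + 1·sR = 10300/33017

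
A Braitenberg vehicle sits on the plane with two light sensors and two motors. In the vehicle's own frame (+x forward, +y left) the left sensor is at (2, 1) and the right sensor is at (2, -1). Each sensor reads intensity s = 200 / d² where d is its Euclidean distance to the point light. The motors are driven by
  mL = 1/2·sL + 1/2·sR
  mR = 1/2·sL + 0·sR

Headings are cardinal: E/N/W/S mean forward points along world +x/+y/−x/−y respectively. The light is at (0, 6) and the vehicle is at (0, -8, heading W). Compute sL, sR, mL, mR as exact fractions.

200/229 200/173 40200/39617 100/229

left sensor world pos  = (-2, -9); dL² = 229
right sensor world pos = (-2, -7); dR² = 173
sL = 200/229 = 200/229
sR = 200/173 = 200/173
mL = 1/2·sL + 1/2·sR = 40200/39617
mR = 1/2·sL + 0·sR = 100/229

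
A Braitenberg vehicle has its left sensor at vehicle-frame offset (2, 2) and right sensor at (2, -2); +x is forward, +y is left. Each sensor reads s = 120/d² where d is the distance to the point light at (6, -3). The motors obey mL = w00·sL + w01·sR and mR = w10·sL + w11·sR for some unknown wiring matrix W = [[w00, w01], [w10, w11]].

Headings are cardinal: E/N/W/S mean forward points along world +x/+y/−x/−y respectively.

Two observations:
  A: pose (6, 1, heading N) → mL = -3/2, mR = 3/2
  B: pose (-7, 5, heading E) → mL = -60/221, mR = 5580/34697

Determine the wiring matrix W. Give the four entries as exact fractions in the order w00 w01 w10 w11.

-1/2 0 1 -1/2

obs A: pose=(6,1,N) → sL=3, sR=3, mL=-3/2, mR=3/2
obs B: pose=(-7,5,E) → sL=120/221, sR=120/157, mL=-60/221, mR=5580/34697
sensor matrix S = [[3, 3], [120/221, 120/157]]; det S = 23040/34697
solve [mL_A; mL_B] = S·[w00; w01] and [mR_A; mR_B] = S·[w10; w11]:
  w00 = -1/2, w01 = 0, w10 = 1, w11 = -1/2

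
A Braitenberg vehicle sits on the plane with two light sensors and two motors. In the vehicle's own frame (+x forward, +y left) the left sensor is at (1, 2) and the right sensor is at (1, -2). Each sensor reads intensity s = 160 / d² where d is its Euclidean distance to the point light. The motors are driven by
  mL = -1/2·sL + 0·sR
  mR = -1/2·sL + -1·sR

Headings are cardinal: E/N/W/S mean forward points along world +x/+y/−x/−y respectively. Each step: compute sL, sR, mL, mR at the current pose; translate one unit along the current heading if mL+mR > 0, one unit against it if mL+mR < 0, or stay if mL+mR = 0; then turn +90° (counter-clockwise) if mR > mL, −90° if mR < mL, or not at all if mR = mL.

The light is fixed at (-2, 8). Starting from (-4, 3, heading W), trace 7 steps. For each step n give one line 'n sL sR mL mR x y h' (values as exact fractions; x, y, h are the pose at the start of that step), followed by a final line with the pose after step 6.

0 80/29 80/9 -40/29 -2680/261 -4 3 W
1 32/5 160/17 -16/5 -1072/85 -3 3 N
2 10 5/2 -5 -15/2 -3 2 E
3 160/49 32/13 -80/49 -2608/637 -4 2 S
4 80/29 80/9 -40/29 -2680/261 -4 3 W
5 32/5 160/17 -16/5 -1072/85 -3 3 N
6 10 5/2 -5 -15/2 -3 2 E
final -4 2 S

n=0: pose=(-4,3,W); sL=80/29, sR=80/9; mL=-40/29, mR=-2680/261; mL+mR=-3040/261 → advance -1; mR−mL=-80/9 → turn -1·90°
n=1: pose=(-3,3,N); sL=32/5, sR=160/17; mL=-16/5, mR=-1072/85; mL+mR=-1344/85 → advance -1; mR−mL=-160/17 → turn -1·90°
n=2: pose=(-3,2,E); sL=10, sR=5/2; mL=-5, mR=-15/2; mL+mR=-25/2 → advance -1; mR−mL=-5/2 → turn -1·90°
n=3: pose=(-4,2,S); sL=160/49, sR=32/13; mL=-80/49, mR=-2608/637; mL+mR=-3648/637 → advance -1; mR−mL=-32/13 → turn -1·90°
n=4: pose=(-4,3,W); sL=80/29, sR=80/9; mL=-40/29, mR=-2680/261; mL+mR=-3040/261 → advance -1; mR−mL=-80/9 → turn -1·90°
n=5: pose=(-3,3,N); sL=32/5, sR=160/17; mL=-16/5, mR=-1072/85; mL+mR=-1344/85 → advance -1; mR−mL=-160/17 → turn -1·90°
n=6: pose=(-3,2,E); sL=10, sR=5/2; mL=-5, mR=-15/2; mL+mR=-25/2 → advance -1; mR−mL=-5/2 → turn -1·90°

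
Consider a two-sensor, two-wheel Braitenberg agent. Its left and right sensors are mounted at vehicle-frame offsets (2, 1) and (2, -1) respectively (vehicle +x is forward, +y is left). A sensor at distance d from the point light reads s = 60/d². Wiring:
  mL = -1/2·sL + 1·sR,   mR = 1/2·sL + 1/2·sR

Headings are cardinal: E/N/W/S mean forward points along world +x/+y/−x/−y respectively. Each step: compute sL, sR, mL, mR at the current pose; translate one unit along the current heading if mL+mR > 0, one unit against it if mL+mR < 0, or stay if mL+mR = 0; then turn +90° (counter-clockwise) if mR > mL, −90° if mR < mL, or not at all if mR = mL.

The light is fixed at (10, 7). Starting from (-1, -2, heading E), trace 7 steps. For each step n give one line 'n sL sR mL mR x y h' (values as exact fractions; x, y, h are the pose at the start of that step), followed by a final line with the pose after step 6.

n=0: pose=(-1,-2,E); sL=12/29, sR=60/181; mL=654/5249, mR=1956/5249; mL+mR=90/181 → advance +1; mR−mL=1302/5249 → turn +1·90°
n=1: pose=(0,-2,N); sL=6/17, sR=6/13; mL=63/221, mR=90/221; mL+mR=9/13 → advance +1; mR−mL=27/221 → turn +1·90°
n=2: pose=(0,-1,W); sL=4/15, sR=60/193; mL=514/2895, mR=836/2895; mL+mR=90/193 → advance +1; mR−mL=322/2895 → turn +1·90°
n=3: pose=(-1,-1,S); sL=3/10, sR=15/61; mL=117/1220, mR=333/1220; mL+mR=45/122 → advance +1; mR−mL=54/305 → turn +1·90°
n=4: pose=(-1,-2,E); sL=12/29, sR=60/181; mL=654/5249, mR=1956/5249; mL+mR=90/181 → advance +1; mR−mL=1302/5249 → turn +1·90°
n=5: pose=(0,-2,N); sL=6/17, sR=6/13; mL=63/221, mR=90/221; mL+mR=9/13 → advance +1; mR−mL=27/221 → turn +1·90°
n=6: pose=(0,-1,W); sL=4/15, sR=60/193; mL=514/2895, mR=836/2895; mL+mR=90/193 → advance +1; mR−mL=322/2895 → turn +1·90°

0 12/29 60/181 654/5249 1956/5249 -1 -2 E
1 6/17 6/13 63/221 90/221 0 -2 N
2 4/15 60/193 514/2895 836/2895 0 -1 W
3 3/10 15/61 117/1220 333/1220 -1 -1 S
4 12/29 60/181 654/5249 1956/5249 -1 -2 E
5 6/17 6/13 63/221 90/221 0 -2 N
6 4/15 60/193 514/2895 836/2895 0 -1 W
final -1 -1 S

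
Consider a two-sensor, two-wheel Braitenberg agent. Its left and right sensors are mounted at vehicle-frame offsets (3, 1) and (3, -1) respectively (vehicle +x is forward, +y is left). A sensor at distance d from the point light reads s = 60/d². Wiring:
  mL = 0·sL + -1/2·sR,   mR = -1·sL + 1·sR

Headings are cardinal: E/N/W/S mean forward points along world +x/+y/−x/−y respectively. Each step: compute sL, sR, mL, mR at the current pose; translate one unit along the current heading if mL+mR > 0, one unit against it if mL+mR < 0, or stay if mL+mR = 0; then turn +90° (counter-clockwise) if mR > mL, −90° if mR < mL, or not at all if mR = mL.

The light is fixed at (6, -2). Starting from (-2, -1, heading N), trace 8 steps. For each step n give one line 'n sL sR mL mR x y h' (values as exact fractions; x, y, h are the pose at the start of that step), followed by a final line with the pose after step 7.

0 60/97 12/13 -6/13 384/1261 -2 -1 N
1 30/61 30/61 -15/61 0 -2 -2 W
2 4/3 60/73 -30/73 -112/219 -1 -2 S
3 3/5 15/26 -15/52 -3/130 -1 -1 W
4 60/29 60/53 -30/53 -1440/1537 0 -1 S
5 30/41 2/3 -1/3 -8/123 0 0 W
6 60/17 60/37 -30/37 -1200/629 1 0 S
7 15/17 3/4 -3/8 -9/68 1 1 W
final 2 1 S

n=0: pose=(-2,-1,N); sL=60/97, sR=12/13; mL=-6/13, mR=384/1261; mL+mR=-198/1261 → advance -1; mR−mL=966/1261 → turn +1·90°
n=1: pose=(-2,-2,W); sL=30/61, sR=30/61; mL=-15/61, mR=0; mL+mR=-15/61 → advance -1; mR−mL=15/61 → turn +1·90°
n=2: pose=(-1,-2,S); sL=4/3, sR=60/73; mL=-30/73, mR=-112/219; mL+mR=-202/219 → advance -1; mR−mL=-22/219 → turn -1·90°
n=3: pose=(-1,-1,W); sL=3/5, sR=15/26; mL=-15/52, mR=-3/130; mL+mR=-81/260 → advance -1; mR−mL=69/260 → turn +1·90°
n=4: pose=(0,-1,S); sL=60/29, sR=60/53; mL=-30/53, mR=-1440/1537; mL+mR=-2310/1537 → advance -1; mR−mL=-570/1537 → turn -1·90°
n=5: pose=(0,0,W); sL=30/41, sR=2/3; mL=-1/3, mR=-8/123; mL+mR=-49/123 → advance -1; mR−mL=11/41 → turn +1·90°
n=6: pose=(1,0,S); sL=60/17, sR=60/37; mL=-30/37, mR=-1200/629; mL+mR=-1710/629 → advance -1; mR−mL=-690/629 → turn -1·90°
n=7: pose=(1,1,W); sL=15/17, sR=3/4; mL=-3/8, mR=-9/68; mL+mR=-69/136 → advance -1; mR−mL=33/136 → turn +1·90°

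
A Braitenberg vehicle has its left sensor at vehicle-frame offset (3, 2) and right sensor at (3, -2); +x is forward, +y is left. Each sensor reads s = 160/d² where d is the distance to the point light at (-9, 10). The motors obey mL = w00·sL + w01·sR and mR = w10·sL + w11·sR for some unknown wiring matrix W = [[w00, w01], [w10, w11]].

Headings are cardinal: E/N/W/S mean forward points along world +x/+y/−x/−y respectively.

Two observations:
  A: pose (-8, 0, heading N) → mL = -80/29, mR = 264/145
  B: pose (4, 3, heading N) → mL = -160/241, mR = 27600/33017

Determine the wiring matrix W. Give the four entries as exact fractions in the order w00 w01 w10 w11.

0 -1 1 -1/2

obs A: pose=(-8,0,N) → sL=16/5, sR=80/29, mL=-80/29, mR=264/145
obs B: pose=(4,3,N) → sL=160/137, sR=160/241, mL=-160/241, mR=27600/33017
sensor matrix S = [[16/5, 80/29], [160/137, 160/241]]; det S = -1050624/957493
solve [mL_A; mL_B] = S·[w00; w01] and [mR_A; mR_B] = S·[w10; w11]:
  w00 = 0, w01 = -1, w10 = 1, w11 = -1/2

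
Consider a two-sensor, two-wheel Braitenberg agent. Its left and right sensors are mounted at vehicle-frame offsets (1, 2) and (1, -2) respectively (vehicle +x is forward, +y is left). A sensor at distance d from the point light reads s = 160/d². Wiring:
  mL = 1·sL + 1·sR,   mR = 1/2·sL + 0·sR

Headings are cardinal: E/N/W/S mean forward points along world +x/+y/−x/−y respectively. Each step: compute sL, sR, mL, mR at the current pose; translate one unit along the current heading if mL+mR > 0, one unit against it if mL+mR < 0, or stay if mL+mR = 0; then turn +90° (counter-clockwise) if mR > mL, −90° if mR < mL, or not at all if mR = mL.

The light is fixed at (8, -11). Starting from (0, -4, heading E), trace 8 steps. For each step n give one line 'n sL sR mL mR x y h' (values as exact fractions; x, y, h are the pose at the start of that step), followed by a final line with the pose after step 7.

n=0: pose=(0,-4,E); sL=16/13, sR=80/37; mL=1632/481, mR=8/13; mL+mR=1928/481 → advance +1; mR−mL=-1336/481 → turn -1·90°
n=1: pose=(1,-4,S); sL=160/61, sR=160/117; mL=28480/7137, mR=80/61; mL+mR=37840/7137 → advance +1; mR−mL=-19120/7137 → turn -1·90°
n=2: pose=(1,-5,W); sL=2, sR=5/4; mL=13/4, mR=1; mL+mR=17/4 → advance +1; mR−mL=-9/4 → turn -1·90°
n=3: pose=(0,-5,N); sL=160/149, sR=32/17; mL=7488/2533, mR=80/149; mL+mR=8848/2533 → advance +1; mR−mL=-6128/2533 → turn -1·90°
n=4: pose=(0,-4,E); sL=16/13, sR=80/37; mL=1632/481, mR=8/13; mL+mR=1928/481 → advance +1; mR−mL=-1336/481 → turn -1·90°
n=5: pose=(1,-4,S); sL=160/61, sR=160/117; mL=28480/7137, mR=80/61; mL+mR=37840/7137 → advance +1; mR−mL=-19120/7137 → turn -1·90°
n=6: pose=(1,-5,W); sL=2, sR=5/4; mL=13/4, mR=1; mL+mR=17/4 → advance +1; mR−mL=-9/4 → turn -1·90°
n=7: pose=(0,-5,N); sL=160/149, sR=32/17; mL=7488/2533, mR=80/149; mL+mR=8848/2533 → advance +1; mR−mL=-6128/2533 → turn -1·90°

0 16/13 80/37 1632/481 8/13 0 -4 E
1 160/61 160/117 28480/7137 80/61 1 -4 S
2 2 5/4 13/4 1 1 -5 W
3 160/149 32/17 7488/2533 80/149 0 -5 N
4 16/13 80/37 1632/481 8/13 0 -4 E
5 160/61 160/117 28480/7137 80/61 1 -4 S
6 2 5/4 13/4 1 1 -5 W
7 160/149 32/17 7488/2533 80/149 0 -5 N
final 0 -4 E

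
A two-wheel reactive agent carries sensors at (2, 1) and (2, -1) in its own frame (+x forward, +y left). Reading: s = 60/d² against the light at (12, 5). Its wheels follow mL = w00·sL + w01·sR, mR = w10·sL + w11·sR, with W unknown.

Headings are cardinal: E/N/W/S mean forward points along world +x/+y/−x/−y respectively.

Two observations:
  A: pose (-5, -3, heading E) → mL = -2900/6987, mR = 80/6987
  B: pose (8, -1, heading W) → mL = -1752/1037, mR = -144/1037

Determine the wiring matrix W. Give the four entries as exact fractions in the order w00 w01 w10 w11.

obs A: pose=(-5,-3,E) → sL=30/137, sR=10/51, mL=-2900/6987, mR=80/6987
obs B: pose=(8,-1,W) → sL=12/17, sR=60/61, mL=-1752/1037, mR=-144/1037
sensor matrix S = [[30/137, 10/51], [12/17, 60/61]]; det S = 185920/2415173
solve [mL_A; mL_B] = S·[w00; w01] and [mR_A; mR_B] = S·[w10; w11]:
  w00 = -1, w01 = -1, w10 = 1/2, w11 = -1/2

-1 -1 1/2 -1/2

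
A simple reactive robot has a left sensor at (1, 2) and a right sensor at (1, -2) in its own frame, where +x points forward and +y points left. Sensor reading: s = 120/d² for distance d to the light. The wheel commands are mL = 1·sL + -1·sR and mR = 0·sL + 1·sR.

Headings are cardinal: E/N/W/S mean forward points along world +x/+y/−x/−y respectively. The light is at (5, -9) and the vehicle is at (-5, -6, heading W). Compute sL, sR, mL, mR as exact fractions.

60/61 60/73 720/4453 60/73

left sensor world pos  = (-6, -8); dL² = 122
right sensor world pos = (-6, -4); dR² = 146
sL = 120/122 = 60/61
sR = 120/146 = 60/73
mL = 1·sL + -1·sR = 720/4453
mR = 0·sL + 1·sR = 60/73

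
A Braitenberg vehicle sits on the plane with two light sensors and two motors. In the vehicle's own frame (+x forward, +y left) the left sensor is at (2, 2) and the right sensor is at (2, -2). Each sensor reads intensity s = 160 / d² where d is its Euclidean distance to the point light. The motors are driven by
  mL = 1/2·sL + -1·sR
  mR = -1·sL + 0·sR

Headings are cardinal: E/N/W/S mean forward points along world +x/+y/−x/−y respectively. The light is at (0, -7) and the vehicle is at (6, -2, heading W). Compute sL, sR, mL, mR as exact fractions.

32/5 32/13 48/65 -32/5

left sensor world pos  = (4, -4); dL² = 25
right sensor world pos = (4, 0); dR² = 65
sL = 160/25 = 32/5
sR = 160/65 = 32/13
mL = 1/2·sL + -1·sR = 48/65
mR = -1·sL + 0·sR = -32/5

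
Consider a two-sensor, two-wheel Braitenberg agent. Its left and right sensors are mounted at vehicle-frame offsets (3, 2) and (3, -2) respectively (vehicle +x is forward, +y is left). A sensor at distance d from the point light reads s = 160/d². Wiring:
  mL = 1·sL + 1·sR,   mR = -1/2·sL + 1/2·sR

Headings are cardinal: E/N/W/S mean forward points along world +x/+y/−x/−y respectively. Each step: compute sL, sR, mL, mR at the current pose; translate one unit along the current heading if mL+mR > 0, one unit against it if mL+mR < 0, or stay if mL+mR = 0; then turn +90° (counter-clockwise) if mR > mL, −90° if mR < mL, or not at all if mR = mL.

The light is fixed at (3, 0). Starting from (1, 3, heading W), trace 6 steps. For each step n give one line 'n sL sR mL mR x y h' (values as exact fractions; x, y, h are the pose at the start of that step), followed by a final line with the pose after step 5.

0 80/13 16/5 608/65 -96/65 1 3 W
1 160/61 160/37 15680/2257 1920/2257 0 3 N
2 40/9 40 400/9 160/9 0 4 E
3 160 160/17 2880/17 -1280/17 1 4 S
4 80/13 16/5 608/65 -96/65 1 3 W
5 160/61 160/37 15680/2257 1920/2257 0 3 N
final 0 4 E

n=0: pose=(1,3,W); sL=80/13, sR=16/5; mL=608/65, mR=-96/65; mL+mR=512/65 → advance +1; mR−mL=-704/65 → turn -1·90°
n=1: pose=(0,3,N); sL=160/61, sR=160/37; mL=15680/2257, mR=1920/2257; mL+mR=17600/2257 → advance +1; mR−mL=-13760/2257 → turn -1·90°
n=2: pose=(0,4,E); sL=40/9, sR=40; mL=400/9, mR=160/9; mL+mR=560/9 → advance +1; mR−mL=-80/3 → turn -1·90°
n=3: pose=(1,4,S); sL=160, sR=160/17; mL=2880/17, mR=-1280/17; mL+mR=1600/17 → advance +1; mR−mL=-4160/17 → turn -1·90°
n=4: pose=(1,3,W); sL=80/13, sR=16/5; mL=608/65, mR=-96/65; mL+mR=512/65 → advance +1; mR−mL=-704/65 → turn -1·90°
n=5: pose=(0,3,N); sL=160/61, sR=160/37; mL=15680/2257, mR=1920/2257; mL+mR=17600/2257 → advance +1; mR−mL=-13760/2257 → turn -1·90°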